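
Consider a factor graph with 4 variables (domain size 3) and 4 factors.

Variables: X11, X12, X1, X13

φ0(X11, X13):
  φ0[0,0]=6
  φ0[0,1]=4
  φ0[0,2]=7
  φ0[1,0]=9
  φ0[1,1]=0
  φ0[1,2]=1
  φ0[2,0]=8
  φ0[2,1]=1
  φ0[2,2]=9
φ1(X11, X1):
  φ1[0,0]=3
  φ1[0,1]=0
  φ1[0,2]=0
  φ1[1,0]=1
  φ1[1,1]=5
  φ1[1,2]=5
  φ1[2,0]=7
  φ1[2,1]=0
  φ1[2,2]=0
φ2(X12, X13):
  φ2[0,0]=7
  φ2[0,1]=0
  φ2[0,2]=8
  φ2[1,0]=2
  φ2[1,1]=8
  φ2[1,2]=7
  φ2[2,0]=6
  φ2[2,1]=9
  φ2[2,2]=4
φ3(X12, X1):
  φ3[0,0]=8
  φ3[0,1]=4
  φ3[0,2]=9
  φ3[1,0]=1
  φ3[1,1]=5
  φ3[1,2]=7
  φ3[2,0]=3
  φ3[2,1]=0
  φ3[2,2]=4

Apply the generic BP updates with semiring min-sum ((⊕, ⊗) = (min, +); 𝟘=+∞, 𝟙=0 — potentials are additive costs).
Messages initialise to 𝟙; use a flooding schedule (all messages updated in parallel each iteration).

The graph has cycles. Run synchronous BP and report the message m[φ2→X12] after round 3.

init: all messages = 𝟙 over 3 values
r1 m[φ0→X11] = [4, 0, 1]
r1 m[φ0→X13] = [6, 0, 1]
r1 m[φ1→X11] = [0, 1, 0]
r1 m[φ1→X1] = [1, 0, 0]
r1 m[φ2→X12] = [0, 2, 4]
r1 m[φ2→X13] = [2, 0, 4]
r1 m[φ3→X12] = [4, 1, 0]
r1 m[φ3→X1] = [1, 0, 4]
r1 m[X11→φ0] = [0, 0, 0]
r1 m[X11→φ1] = [0, 0, 0]
r1 m[X12→φ2] = [0, 0, 0]
r1 m[X12→φ3] = [0, 0, 0]
r1 m[X1→φ1] = [0, 0, 0]
r1 m[X1→φ3] = [0, 0, 0]
r1 m[X13→φ0] = [0, 0, 0]
r1 m[X13→φ2] = [0, 0, 0]
r2 m[φ0→X11] = [4, 0, 1]
r2 m[φ0→X13] = [6, 0, 1]
r2 m[φ1→X11] = [0, 1, 0]
r2 m[φ1→X1] = [1, 0, 0]
r2 m[φ2→X12] = [0, 2, 4]
r2 m[φ2→X13] = [2, 0, 4]
r2 m[φ3→X12] = [4, 1, 0]
r2 m[φ3→X1] = [1, 0, 4]
r2 m[X11→φ0] = [0, 1, 0]
r2 m[X11→φ1] = [4, 0, 1]
r2 m[X12→φ2] = [4, 1, 0]
r2 m[X12→φ3] = [0, 2, 4]
r2 m[X1→φ1] = [1, 0, 4]
r2 m[X1→φ3] = [1, 0, 0]
r2 m[X13→φ0] = [2, 0, 4]
r2 m[X13→φ2] = [6, 0, 1]
r3 m[φ0→X11] = [4, 0, 1]
r3 m[φ0→X13] = [6, 1, 2]
r3 m[φ1→X11] = [0, 2, 0]
r3 m[φ1→X1] = [1, 1, 1]
r3 m[φ2→X12] = [0, 8, 5]
r3 m[φ2→X13] = [3, 4, 4]
r3 m[φ3→X12] = [4, 2, 0]
r3 m[φ3→X1] = [3, 4, 8]
r3 m[X11→φ0] = [0, 1, 0]
r3 m[X11→φ1] = [4, 0, 1]
r3 m[X12→φ2] = [4, 1, 0]
r3 m[X12→φ3] = [0, 2, 4]
r3 m[X1→φ1] = [1, 0, 4]
r3 m[X1→φ3] = [1, 0, 0]
r3 m[X13→φ0] = [2, 0, 4]
r3 m[X13→φ2] = [6, 0, 1]

message @ round 3 = [0, 8, 5]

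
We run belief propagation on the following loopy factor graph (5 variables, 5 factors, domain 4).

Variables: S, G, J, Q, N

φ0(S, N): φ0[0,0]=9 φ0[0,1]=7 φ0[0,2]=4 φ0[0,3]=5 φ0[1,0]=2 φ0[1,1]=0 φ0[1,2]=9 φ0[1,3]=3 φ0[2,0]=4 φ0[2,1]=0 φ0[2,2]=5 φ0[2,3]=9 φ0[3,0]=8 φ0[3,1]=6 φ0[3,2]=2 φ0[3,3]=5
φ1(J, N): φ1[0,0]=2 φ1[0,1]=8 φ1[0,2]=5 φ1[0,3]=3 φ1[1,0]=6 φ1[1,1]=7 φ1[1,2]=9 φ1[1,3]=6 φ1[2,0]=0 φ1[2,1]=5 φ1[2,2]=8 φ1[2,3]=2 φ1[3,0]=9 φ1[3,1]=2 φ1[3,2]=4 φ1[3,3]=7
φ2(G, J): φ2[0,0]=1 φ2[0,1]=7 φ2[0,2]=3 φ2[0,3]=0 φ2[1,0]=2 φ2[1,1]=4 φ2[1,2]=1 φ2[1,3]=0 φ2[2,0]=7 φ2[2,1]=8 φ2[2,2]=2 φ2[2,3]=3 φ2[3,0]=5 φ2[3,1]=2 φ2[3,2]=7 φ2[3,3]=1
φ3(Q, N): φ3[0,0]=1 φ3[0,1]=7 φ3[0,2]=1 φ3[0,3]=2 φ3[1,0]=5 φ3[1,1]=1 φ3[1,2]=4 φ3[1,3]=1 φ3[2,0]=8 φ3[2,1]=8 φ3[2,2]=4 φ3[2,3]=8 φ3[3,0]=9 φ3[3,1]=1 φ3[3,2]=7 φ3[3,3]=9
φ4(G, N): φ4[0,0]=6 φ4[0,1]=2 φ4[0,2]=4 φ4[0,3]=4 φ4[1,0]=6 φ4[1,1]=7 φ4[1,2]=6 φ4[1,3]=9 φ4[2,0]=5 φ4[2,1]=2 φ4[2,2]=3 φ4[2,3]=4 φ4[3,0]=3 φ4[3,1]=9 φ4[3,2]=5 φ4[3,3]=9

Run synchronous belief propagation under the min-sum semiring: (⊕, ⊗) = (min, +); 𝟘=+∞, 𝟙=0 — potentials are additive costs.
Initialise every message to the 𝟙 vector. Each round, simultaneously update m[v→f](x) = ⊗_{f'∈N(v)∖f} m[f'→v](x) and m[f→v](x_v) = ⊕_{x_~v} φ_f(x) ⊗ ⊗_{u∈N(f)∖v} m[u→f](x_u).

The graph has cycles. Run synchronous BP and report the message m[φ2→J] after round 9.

message @ round 9 = [8, 12, 9, 7]

init: all messages = 𝟙 over 4 values
r1 m[φ0→S] = [4, 0, 0, 2]
r1 m[φ0→N] = [2, 0, 2, 3]
r1 m[φ1→J] = [2, 6, 0, 2]
r1 m[φ1→N] = [0, 2, 4, 2]
r1 m[φ2→G] = [0, 0, 2, 1]
r1 m[φ2→J] = [1, 2, 1, 0]
r1 m[φ3→Q] = [1, 1, 4, 1]
r1 m[φ3→N] = [1, 1, 1, 1]
r1 m[φ4→G] = [2, 6, 2, 3]
r1 m[φ4→N] = [3, 2, 3, 4]
r1 m[S→φ0] = [0, 0, 0, 0]
r1 m[G→φ2] = [0, 0, 0, 0]
r1 m[G→φ4] = [0, 0, 0, 0]
r1 m[J→φ1] = [0, 0, 0, 0]
r1 m[J→φ2] = [0, 0, 0, 0]
r1 m[Q→φ3] = [0, 0, 0, 0]
r1 m[N→φ0] = [0, 0, 0, 0]
r1 m[N→φ1] = [0, 0, 0, 0]
r1 m[N→φ3] = [0, 0, 0, 0]
r1 m[N→φ4] = [0, 0, 0, 0]
r2 m[φ0→S] = [4, 0, 0, 2]
r2 m[φ0→N] = [2, 0, 2, 3]
r2 m[φ1→J] = [2, 6, 0, 2]
r2 m[φ1→N] = [0, 2, 4, 2]
r2 m[φ2→G] = [0, 0, 2, 1]
r2 m[φ2→J] = [1, 2, 1, 0]
r2 m[φ3→Q] = [1, 1, 4, 1]
r2 m[φ3→N] = [1, 1, 1, 1]
r2 m[φ4→G] = [2, 6, 2, 3]
r2 m[φ4→N] = [3, 2, 3, 4]
r2 m[S→φ0] = [0, 0, 0, 0]
r2 m[G→φ2] = [2, 6, 2, 3]
r2 m[G→φ4] = [0, 0, 2, 1]
r2 m[J→φ1] = [1, 2, 1, 0]
r2 m[J→φ2] = [2, 6, 0, 2]
r2 m[Q→φ3] = [0, 0, 0, 0]
r2 m[N→φ0] = [4, 5, 8, 7]
r2 m[N→φ1] = [6, 3, 6, 8]
r2 m[N→φ3] = [5, 4, 9, 9]
r2 m[N→φ4] = [3, 3, 7, 6]
r3 m[φ0→S] = [12, 5, 5, 10]
r3 m[φ0→N] = [2, 0, 2, 3]
r3 m[φ1→J] = [8, 10, 6, 5]
r3 m[φ1→N] = [1, 2, 4, 3]
r3 m[φ2→G] = [2, 1, 2, 3]
r3 m[φ2→J] = [3, 5, 4, 2]
r3 m[φ3→Q] = [6, 5, 12, 5]
r3 m[φ3→N] = [1, 1, 1, 1]
r3 m[φ4→G] = [5, 9, 5, 6]
r3 m[φ4→N] = [4, 2, 4, 4]
r3 m[S→φ0] = [0, 0, 0, 0]
r3 m[G→φ2] = [2, 6, 2, 3]
r3 m[G→φ4] = [0, 0, 2, 1]
r3 m[J→φ1] = [1, 2, 1, 0]
r3 m[J→φ2] = [2, 6, 0, 2]
r3 m[Q→φ3] = [0, 0, 0, 0]
r3 m[N→φ0] = [4, 5, 8, 7]
r3 m[N→φ1] = [6, 3, 6, 8]
r3 m[N→φ3] = [5, 4, 9, 9]
r3 m[N→φ4] = [3, 3, 7, 6]
r4 m[φ0→S] = [12, 5, 5, 10]
r4 m[φ0→N] = [2, 0, 2, 3]
r4 m[φ1→J] = [8, 10, 6, 5]
r4 m[φ1→N] = [1, 2, 4, 3]
r4 m[φ2→G] = [2, 1, 2, 3]
r4 m[φ2→J] = [3, 5, 4, 2]
r4 m[φ3→Q] = [6, 5, 12, 5]
r4 m[φ3→N] = [1, 1, 1, 1]
r4 m[φ4→G] = [5, 9, 5, 6]
r4 m[φ4→N] = [4, 2, 4, 4]
r4 m[S→φ0] = [0, 0, 0, 0]
r4 m[G→φ2] = [5, 9, 5, 6]
r4 m[G→φ4] = [2, 1, 2, 3]
r4 m[J→φ1] = [3, 5, 4, 2]
r4 m[J→φ2] = [8, 10, 6, 5]
r4 m[Q→φ3] = [0, 0, 0, 0]
r4 m[N→φ0] = [6, 5, 9, 8]
r4 m[N→φ1] = [7, 3, 7, 8]
r4 m[N→φ3] = [7, 4, 10, 10]
r4 m[N→φ4] = [4, 3, 7, 7]
r5 m[φ0→S] = [12, 5, 5, 11]
r5 m[φ0→N] = [2, 0, 2, 3]
r5 m[φ1→J] = [9, 10, 7, 5]
r5 m[φ1→N] = [4, 4, 6, 6]
r5 m[φ2→G] = [5, 5, 8, 6]
r5 m[φ2→J] = [6, 8, 7, 5]
r5 m[φ3→Q] = [8, 5, 12, 5]
r5 m[φ3→N] = [1, 1, 1, 1]
r5 m[φ4→G] = [5, 10, 5, 7]
r5 m[φ4→N] = [6, 4, 5, 6]
r5 m[S→φ0] = [0, 0, 0, 0]
r5 m[G→φ2] = [5, 9, 5, 6]
r5 m[G→φ4] = [2, 1, 2, 3]
r5 m[J→φ1] = [3, 5, 4, 2]
r5 m[J→φ2] = [8, 10, 6, 5]
r5 m[Q→φ3] = [0, 0, 0, 0]
r5 m[N→φ0] = [6, 5, 9, 8]
r5 m[N→φ1] = [7, 3, 7, 8]
r5 m[N→φ3] = [7, 4, 10, 10]
r5 m[N→φ4] = [4, 3, 7, 7]
r6 m[φ0→S] = [12, 5, 5, 11]
r6 m[φ0→N] = [2, 0, 2, 3]
r6 m[φ1→J] = [9, 10, 7, 5]
r6 m[φ1→N] = [4, 4, 6, 6]
r6 m[φ2→G] = [5, 5, 8, 6]
r6 m[φ2→J] = [6, 8, 7, 5]
r6 m[φ3→Q] = [8, 5, 12, 5]
r6 m[φ3→N] = [1, 1, 1, 1]
r6 m[φ4→G] = [5, 10, 5, 7]
r6 m[φ4→N] = [6, 4, 5, 6]
r6 m[S→φ0] = [0, 0, 0, 0]
r6 m[G→φ2] = [5, 10, 5, 7]
r6 m[G→φ4] = [5, 5, 8, 6]
r6 m[J→φ1] = [6, 8, 7, 5]
r6 m[J→φ2] = [9, 10, 7, 5]
r6 m[Q→φ3] = [0, 0, 0, 0]
r6 m[N→φ0] = [11, 9, 12, 13]
r6 m[N→φ1] = [9, 5, 8, 10]
r6 m[N→φ3] = [12, 8, 13, 15]
r6 m[N→φ4] = [7, 5, 9, 10]
r7 m[φ0→S] = [16, 9, 9, 14]
r7 m[φ0→N] = [2, 0, 2, 3]
r7 m[φ1→J] = [11, 12, 9, 7]
r7 m[φ1→N] = [7, 7, 9, 9]
r7 m[φ2→G] = [5, 5, 8, 6]
r7 m[φ2→J] = [6, 9, 7, 5]
r7 m[φ3→Q] = [13, 9, 16, 9]
r7 m[φ3→N] = [1, 1, 1, 1]
r7 m[φ4→G] = [7, 12, 7, 10]
r7 m[φ4→N] = [9, 7, 9, 9]
r7 m[S→φ0] = [0, 0, 0, 0]
r7 m[G→φ2] = [5, 10, 5, 7]
r7 m[G→φ4] = [5, 5, 8, 6]
r7 m[J→φ1] = [6, 8, 7, 5]
r7 m[J→φ2] = [9, 10, 7, 5]
r7 m[Q→φ3] = [0, 0, 0, 0]
r7 m[N→φ0] = [11, 9, 12, 13]
r7 m[N→φ1] = [9, 5, 8, 10]
r7 m[N→φ3] = [12, 8, 13, 15]
r7 m[N→φ4] = [7, 5, 9, 10]
r8 m[φ0→S] = [16, 9, 9, 14]
r8 m[φ0→N] = [2, 0, 2, 3]
r8 m[φ1→J] = [11, 12, 9, 7]
r8 m[φ1→N] = [7, 7, 9, 9]
r8 m[φ2→G] = [5, 5, 8, 6]
r8 m[φ2→J] = [6, 9, 7, 5]
r8 m[φ3→Q] = [13, 9, 16, 9]
r8 m[φ3→N] = [1, 1, 1, 1]
r8 m[φ4→G] = [7, 12, 7, 10]
r8 m[φ4→N] = [9, 7, 9, 9]
r8 m[S→φ0] = [0, 0, 0, 0]
r8 m[G→φ2] = [7, 12, 7, 10]
r8 m[G→φ4] = [5, 5, 8, 6]
r8 m[J→φ1] = [6, 9, 7, 5]
r8 m[J→φ2] = [11, 12, 9, 7]
r8 m[Q→φ3] = [0, 0, 0, 0]
r8 m[N→φ0] = [17, 15, 19, 19]
r8 m[N→φ1] = [12, 8, 12, 13]
r8 m[N→φ3] = [18, 14, 20, 21]
r8 m[N→φ4] = [10, 8, 12, 13]
r9 m[φ0→S] = [22, 15, 15, 21]
r9 m[φ0→N] = [2, 0, 2, 3]
r9 m[φ1→J] = [14, 15, 12, 10]
r9 m[φ1→N] = [7, 7, 9, 9]
r9 m[φ2→G] = [7, 7, 10, 8]
r9 m[φ2→J] = [8, 12, 9, 7]
r9 m[φ3→Q] = [19, 15, 22, 15]
r9 m[φ3→N] = [1, 1, 1, 1]
r9 m[φ4→G] = [10, 15, 10, 13]
r9 m[φ4→N] = [9, 7, 9, 9]
r9 m[S→φ0] = [0, 0, 0, 0]
r9 m[G→φ2] = [7, 12, 7, 10]
r9 m[G→φ4] = [5, 5, 8, 6]
r9 m[J→φ1] = [6, 9, 7, 5]
r9 m[J→φ2] = [11, 12, 9, 7]
r9 m[Q→φ3] = [0, 0, 0, 0]
r9 m[N→φ0] = [17, 15, 19, 19]
r9 m[N→φ1] = [12, 8, 12, 13]
r9 m[N→φ3] = [18, 14, 20, 21]
r9 m[N→φ4] = [10, 8, 12, 13]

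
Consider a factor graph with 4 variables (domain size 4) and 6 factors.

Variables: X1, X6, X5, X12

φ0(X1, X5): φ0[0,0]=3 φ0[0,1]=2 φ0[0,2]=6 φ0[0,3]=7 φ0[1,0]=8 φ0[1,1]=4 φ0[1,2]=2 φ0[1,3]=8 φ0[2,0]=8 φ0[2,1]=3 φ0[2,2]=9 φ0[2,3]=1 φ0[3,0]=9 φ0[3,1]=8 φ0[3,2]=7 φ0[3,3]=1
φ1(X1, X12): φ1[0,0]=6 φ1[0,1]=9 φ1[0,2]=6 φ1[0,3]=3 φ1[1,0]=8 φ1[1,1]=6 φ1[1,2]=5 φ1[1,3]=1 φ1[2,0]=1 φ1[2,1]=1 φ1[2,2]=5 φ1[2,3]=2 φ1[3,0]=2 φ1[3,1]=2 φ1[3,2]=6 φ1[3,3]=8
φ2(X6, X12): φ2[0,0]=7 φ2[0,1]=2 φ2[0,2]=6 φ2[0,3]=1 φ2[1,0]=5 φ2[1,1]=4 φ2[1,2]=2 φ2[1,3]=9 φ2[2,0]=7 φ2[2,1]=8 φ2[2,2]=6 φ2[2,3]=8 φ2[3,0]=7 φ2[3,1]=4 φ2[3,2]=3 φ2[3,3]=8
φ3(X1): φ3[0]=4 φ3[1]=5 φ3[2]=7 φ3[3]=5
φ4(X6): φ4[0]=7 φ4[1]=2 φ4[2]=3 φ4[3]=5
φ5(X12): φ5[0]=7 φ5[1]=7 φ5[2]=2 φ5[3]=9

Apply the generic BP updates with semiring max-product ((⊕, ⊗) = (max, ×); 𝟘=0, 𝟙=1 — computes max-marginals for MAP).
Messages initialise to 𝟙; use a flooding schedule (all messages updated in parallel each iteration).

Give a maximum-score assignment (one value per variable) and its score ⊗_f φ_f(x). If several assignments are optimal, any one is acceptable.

init: all messages = 𝟙 over 4 values
r1 m[φ0→X1] = [7, 8, 9, 9]
r1 m[φ0→X5] = [9, 8, 9, 8]
r1 m[φ1→X1] = [9, 8, 5, 8]
r1 m[φ1→X12] = [8, 9, 6, 8]
r1 m[φ2→X6] = [7, 9, 8, 8]
r1 m[φ2→X12] = [7, 8, 6, 9]
r1 m[φ3→X1] = [4, 5, 7, 5]
r1 m[φ4→X6] = [7, 2, 3, 5]
r1 m[φ5→X12] = [7, 7, 2, 9]
r1 m[X1→φ0] = [1, 1, 1, 1]
r1 m[X1→φ1] = [1, 1, 1, 1]
r1 m[X1→φ3] = [1, 1, 1, 1]
r1 m[X6→φ2] = [1, 1, 1, 1]
r1 m[X6→φ4] = [1, 1, 1, 1]
r1 m[X5→φ0] = [1, 1, 1, 1]
r1 m[X12→φ1] = [1, 1, 1, 1]
r1 m[X12→φ2] = [1, 1, 1, 1]
r1 m[X12→φ5] = [1, 1, 1, 1]
r2 m[φ0→X1] = [7, 8, 9, 9]
r2 m[φ0→X5] = [9, 8, 9, 8]
r2 m[φ1→X1] = [9, 8, 5, 8]
r2 m[φ1→X12] = [8, 9, 6, 8]
r2 m[φ2→X6] = [7, 9, 8, 8]
r2 m[φ2→X12] = [7, 8, 6, 9]
r2 m[φ3→X1] = [4, 5, 7, 5]
r2 m[φ4→X6] = [7, 2, 3, 5]
r2 m[φ5→X12] = [7, 7, 2, 9]
r2 m[X1→φ0] = [36, 40, 35, 40]
r2 m[X1→φ1] = [28, 40, 63, 45]
r2 m[X1→φ3] = [63, 64, 45, 72]
r2 m[X6→φ2] = [7, 2, 3, 5]
r2 m[X6→φ4] = [7, 9, 8, 8]
r2 m[X5→φ0] = [1, 1, 1, 1]
r2 m[X12→φ1] = [49, 56, 12, 81]
r2 m[X12→φ2] = [56, 63, 12, 72]
r2 m[X12→φ5] = [56, 72, 36, 72]
r3 m[φ0→X1] = [7, 8, 9, 9]
r3 m[φ0→X5] = [360, 320, 315, 320]
r3 m[φ1→X1] = [504, 392, 162, 648]
r3 m[φ1→X12] = [320, 252, 315, 360]
r3 m[φ2→X6] = [392, 648, 576, 576]
r3 m[φ2→X12] = [49, 24, 42, 40]
r3 m[φ3→X1] = [4, 5, 7, 5]
r3 m[φ4→X6] = [7, 2, 3, 5]
r3 m[φ5→X12] = [7, 7, 2, 9]
r3 m[X1→φ0] = [36, 40, 35, 40]
r3 m[X1→φ1] = [28, 40, 63, 45]
r3 m[X1→φ3] = [63, 64, 45, 72]
r3 m[X6→φ2] = [7, 2, 3, 5]
r3 m[X6→φ4] = [7, 9, 8, 8]
r3 m[X5→φ0] = [1, 1, 1, 1]
r3 m[X12→φ1] = [49, 56, 12, 81]
r3 m[X12→φ2] = [56, 63, 12, 72]
r3 m[X12→φ5] = [56, 72, 36, 72]
r4 m[φ0→X1] = [7, 8, 9, 9]
r4 m[φ0→X5] = [360, 320, 315, 320]
r4 m[φ1→X1] = [504, 392, 162, 648]
r4 m[φ1→X12] = [320, 252, 315, 360]
r4 m[φ2→X6] = [392, 648, 576, 576]
r4 m[φ2→X12] = [49, 24, 42, 40]
r4 m[φ3→X1] = [4, 5, 7, 5]
r4 m[φ4→X6] = [7, 2, 3, 5]
r4 m[φ5→X12] = [7, 7, 2, 9]
r4 m[X1→φ0] = [2016, 1960, 1134, 3240]
r4 m[X1→φ1] = [28, 40, 63, 45]
r4 m[X1→φ3] = [3528, 3136, 1458, 5832]
r4 m[X6→φ2] = [7, 2, 3, 5]
r4 m[X6→φ4] = [392, 648, 576, 576]
r4 m[X5→φ0] = [1, 1, 1, 1]
r4 m[X12→φ1] = [343, 168, 84, 360]
r4 m[X12→φ2] = [2240, 1764, 630, 3240]
r4 m[X12→φ5] = [15680, 6048, 13230, 14400]
r5 m[φ0→X1] = [7, 8, 9, 9]
r5 m[φ0→X5] = [29160, 25920, 22680, 15680]
r5 m[φ1→X1] = [2058, 2744, 720, 2880]
r5 m[φ1→X12] = [320, 252, 315, 360]
r5 m[φ2→X6] = [15680, 29160, 25920, 25920]
r5 m[φ2→X12] = [49, 24, 42, 40]
r5 m[φ3→X1] = [4, 5, 7, 5]
r5 m[φ4→X6] = [7, 2, 3, 5]
r5 m[φ5→X12] = [7, 7, 2, 9]
r5 m[X1→φ0] = [2016, 1960, 1134, 3240]
r5 m[X1→φ1] = [28, 40, 63, 45]
r5 m[X1→φ3] = [3528, 3136, 1458, 5832]
r5 m[X6→φ2] = [7, 2, 3, 5]
r5 m[X6→φ4] = [392, 648, 576, 576]
r5 m[X5→φ0] = [1, 1, 1, 1]
r5 m[X12→φ1] = [343, 168, 84, 360]
r5 m[X12→φ2] = [2240, 1764, 630, 3240]
r5 m[X12→φ5] = [15680, 6048, 13230, 14400]
r6 m[φ0→X1] = [7, 8, 9, 9]
r6 m[φ0→X5] = [29160, 25920, 22680, 15680]
r6 m[φ1→X1] = [2058, 2744, 720, 2880]
r6 m[φ1→X12] = [320, 252, 315, 360]
r6 m[φ2→X6] = [15680, 29160, 25920, 25920]
r6 m[φ2→X12] = [49, 24, 42, 40]
r6 m[φ3→X1] = [4, 5, 7, 5]
r6 m[φ4→X6] = [7, 2, 3, 5]
r6 m[φ5→X12] = [7, 7, 2, 9]
r6 m[X1→φ0] = [8232, 13720, 5040, 14400]
r6 m[X1→φ1] = [28, 40, 63, 45]
r6 m[X1→φ3] = [14406, 21952, 6480, 25920]
r6 m[X6→φ2] = [7, 2, 3, 5]
r6 m[X6→φ4] = [15680, 29160, 25920, 25920]
r6 m[X5→φ0] = [1, 1, 1, 1]
r6 m[X12→φ1] = [343, 168, 84, 360]
r6 m[X12→φ2] = [2240, 1764, 630, 3240]
r6 m[X12→φ5] = [15680, 6048, 13230, 14400]
r7 m[φ0→X1] = [7, 8, 9, 9]
r7 m[φ0→X5] = [129600, 115200, 100800, 109760]
r7 m[φ1→X1] = [2058, 2744, 720, 2880]
r7 m[φ1→X12] = [320, 252, 315, 360]
r7 m[φ2→X6] = [15680, 29160, 25920, 25920]
r7 m[φ2→X12] = [49, 24, 42, 40]
r7 m[φ3→X1] = [4, 5, 7, 5]
r7 m[φ4→X6] = [7, 2, 3, 5]
r7 m[φ5→X12] = [7, 7, 2, 9]
r7 m[X1→φ0] = [8232, 13720, 5040, 14400]
r7 m[X1→φ1] = [28, 40, 63, 45]
r7 m[X1→φ3] = [14406, 21952, 6480, 25920]
r7 m[X6→φ2] = [7, 2, 3, 5]
r7 m[X6→φ4] = [15680, 29160, 25920, 25920]
r7 m[X5→φ0] = [1, 1, 1, 1]
r7 m[X12→φ1] = [343, 168, 84, 360]
r7 m[X12→φ2] = [2240, 1764, 630, 3240]
r7 m[X12→φ5] = [15680, 6048, 13230, 14400]
r8 m[φ0→X1] = [7, 8, 9, 9]
r8 m[φ0→X5] = [129600, 115200, 100800, 109760]
r8 m[φ1→X1] = [2058, 2744, 720, 2880]
r8 m[φ1→X12] = [320, 252, 315, 360]
r8 m[φ2→X6] = [15680, 29160, 25920, 25920]
r8 m[φ2→X12] = [49, 24, 42, 40]
r8 m[φ3→X1] = [4, 5, 7, 5]
r8 m[φ4→X6] = [7, 2, 3, 5]
r8 m[φ5→X12] = [7, 7, 2, 9]
r8 m[X1→φ0] = [8232, 13720, 5040, 14400]
r8 m[X1→φ1] = [28, 40, 63, 45]
r8 m[X1→φ3] = [14406, 21952, 6480, 25920]
r8 m[X6→φ2] = [7, 2, 3, 5]
r8 m[X6→φ4] = [15680, 29160, 25920, 25920]
r8 m[X5→φ0] = [1, 1, 1, 1]
r8 m[X12→φ1] = [343, 168, 84, 360]
r8 m[X12→φ2] = [2240, 1764, 630, 3240]
r8 m[X12→φ5] = [15680, 6048, 13230, 14400]
fixed point reached at round 8
traceback from X1: (X1=3, X6=3, X5=0, X12=3), score=129600

assignment: (X1=3, X6=3, X5=0, X12=3); score = 129600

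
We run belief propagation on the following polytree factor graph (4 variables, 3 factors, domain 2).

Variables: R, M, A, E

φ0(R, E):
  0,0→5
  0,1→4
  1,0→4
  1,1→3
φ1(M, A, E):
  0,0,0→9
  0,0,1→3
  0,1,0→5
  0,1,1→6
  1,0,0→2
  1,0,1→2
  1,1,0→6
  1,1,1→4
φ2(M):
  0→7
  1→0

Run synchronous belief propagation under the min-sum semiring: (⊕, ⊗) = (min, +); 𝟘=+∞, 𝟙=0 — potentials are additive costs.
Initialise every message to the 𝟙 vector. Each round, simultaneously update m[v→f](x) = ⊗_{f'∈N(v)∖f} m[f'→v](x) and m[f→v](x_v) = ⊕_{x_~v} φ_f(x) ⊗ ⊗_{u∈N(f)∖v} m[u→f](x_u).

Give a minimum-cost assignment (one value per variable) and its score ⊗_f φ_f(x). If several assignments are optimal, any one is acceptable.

init: all messages = 𝟙 over 2 values
r1 m[φ0→R] = [4, 3]
r1 m[φ0→E] = [4, 3]
r1 m[φ1→M] = [3, 2]
r1 m[φ1→A] = [2, 4]
r1 m[φ1→E] = [2, 2]
r1 m[φ2→M] = [7, 0]
r1 m[R→φ0] = [0, 0]
r1 m[M→φ1] = [0, 0]
r1 m[M→φ2] = [0, 0]
r1 m[A→φ1] = [0, 0]
r1 m[E→φ0] = [0, 0]
r1 m[E→φ1] = [0, 0]
r2 m[φ0→R] = [4, 3]
r2 m[φ0→E] = [4, 3]
r2 m[φ1→M] = [3, 2]
r2 m[φ1→A] = [2, 4]
r2 m[φ1→E] = [2, 2]
r2 m[φ2→M] = [7, 0]
r2 m[R→φ0] = [0, 0]
r2 m[M→φ1] = [7, 0]
r2 m[M→φ2] = [3, 2]
r2 m[A→φ1] = [0, 0]
r2 m[E→φ0] = [2, 2]
r2 m[E→φ1] = [4, 3]
r3 m[φ0→R] = [6, 5]
r3 m[φ0→E] = [4, 3]
r3 m[φ1→M] = [6, 5]
r3 m[φ1→A] = [5, 7]
r3 m[φ1→E] = [2, 2]
r3 m[φ2→M] = [7, 0]
r3 m[R→φ0] = [0, 0]
r3 m[M→φ1] = [7, 0]
r3 m[M→φ2] = [3, 2]
r3 m[A→φ1] = [0, 0]
r3 m[E→φ0] = [2, 2]
r3 m[E→φ1] = [4, 3]
r4 m[φ0→R] = [6, 5]
r4 m[φ0→E] = [4, 3]
r4 m[φ1→M] = [6, 5]
r4 m[φ1→A] = [5, 7]
r4 m[φ1→E] = [2, 2]
r4 m[φ2→M] = [7, 0]
r4 m[R→φ0] = [0, 0]
r4 m[M→φ1] = [7, 0]
r4 m[M→φ2] = [6, 5]
r4 m[A→φ1] = [0, 0]
r4 m[E→φ0] = [2, 2]
r4 m[E→φ1] = [4, 3]
r5 m[φ0→R] = [6, 5]
r5 m[φ0→E] = [4, 3]
r5 m[φ1→M] = [6, 5]
r5 m[φ1→A] = [5, 7]
r5 m[φ1→E] = [2, 2]
r5 m[φ2→M] = [7, 0]
r5 m[R→φ0] = [0, 0]
r5 m[M→φ1] = [7, 0]
r5 m[M→φ2] = [6, 5]
r5 m[A→φ1] = [0, 0]
r5 m[E→φ0] = [2, 2]
r5 m[E→φ1] = [4, 3]
fixed point reached at round 5
traceback from R: (R=1, M=1, A=0, E=1), score=5

assignment: (R=1, M=1, A=0, E=1); score = 5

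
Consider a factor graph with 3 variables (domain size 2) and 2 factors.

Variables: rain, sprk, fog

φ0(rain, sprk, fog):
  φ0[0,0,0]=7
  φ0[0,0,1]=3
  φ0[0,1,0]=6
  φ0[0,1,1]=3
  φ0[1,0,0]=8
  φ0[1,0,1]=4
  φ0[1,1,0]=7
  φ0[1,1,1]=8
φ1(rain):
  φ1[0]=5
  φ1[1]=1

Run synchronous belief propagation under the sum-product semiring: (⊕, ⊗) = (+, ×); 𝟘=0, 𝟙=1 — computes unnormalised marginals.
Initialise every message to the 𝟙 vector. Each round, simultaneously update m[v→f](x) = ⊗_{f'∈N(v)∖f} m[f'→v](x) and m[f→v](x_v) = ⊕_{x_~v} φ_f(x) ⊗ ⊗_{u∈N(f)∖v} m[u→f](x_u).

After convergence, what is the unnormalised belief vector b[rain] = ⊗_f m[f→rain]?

init: all messages = 𝟙 over 2 values
r1 m[φ0→rain] = [19, 27]
r1 m[φ0→sprk] = [22, 24]
r1 m[φ0→fog] = [28, 18]
r1 m[φ1→rain] = [5, 1]
r1 m[rain→φ0] = [1, 1]
r1 m[rain→φ1] = [1, 1]
r1 m[sprk→φ0] = [1, 1]
r1 m[fog→φ0] = [1, 1]
r2 m[φ0→rain] = [19, 27]
r2 m[φ0→sprk] = [22, 24]
r2 m[φ0→fog] = [28, 18]
r2 m[φ1→rain] = [5, 1]
r2 m[rain→φ0] = [5, 1]
r2 m[rain→φ1] = [19, 27]
r2 m[sprk→φ0] = [1, 1]
r2 m[fog→φ0] = [1, 1]
r3 m[φ0→rain] = [19, 27]
r3 m[φ0→sprk] = [62, 60]
r3 m[φ0→fog] = [80, 42]
r3 m[φ1→rain] = [5, 1]
r3 m[rain→φ0] = [5, 1]
r3 m[rain→φ1] = [19, 27]
r3 m[sprk→φ0] = [1, 1]
r3 m[fog→φ0] = [1, 1]
r4 m[φ0→rain] = [19, 27]
r4 m[φ0→sprk] = [62, 60]
r4 m[φ0→fog] = [80, 42]
r4 m[φ1→rain] = [5, 1]
r4 m[rain→φ0] = [5, 1]
r4 m[rain→φ1] = [19, 27]
r4 m[sprk→φ0] = [1, 1]
r4 m[fog→φ0] = [1, 1]
fixed point reached at round 4
b[rain] = ⊗ incoming = [95, 27]

b[rain] = [95, 27]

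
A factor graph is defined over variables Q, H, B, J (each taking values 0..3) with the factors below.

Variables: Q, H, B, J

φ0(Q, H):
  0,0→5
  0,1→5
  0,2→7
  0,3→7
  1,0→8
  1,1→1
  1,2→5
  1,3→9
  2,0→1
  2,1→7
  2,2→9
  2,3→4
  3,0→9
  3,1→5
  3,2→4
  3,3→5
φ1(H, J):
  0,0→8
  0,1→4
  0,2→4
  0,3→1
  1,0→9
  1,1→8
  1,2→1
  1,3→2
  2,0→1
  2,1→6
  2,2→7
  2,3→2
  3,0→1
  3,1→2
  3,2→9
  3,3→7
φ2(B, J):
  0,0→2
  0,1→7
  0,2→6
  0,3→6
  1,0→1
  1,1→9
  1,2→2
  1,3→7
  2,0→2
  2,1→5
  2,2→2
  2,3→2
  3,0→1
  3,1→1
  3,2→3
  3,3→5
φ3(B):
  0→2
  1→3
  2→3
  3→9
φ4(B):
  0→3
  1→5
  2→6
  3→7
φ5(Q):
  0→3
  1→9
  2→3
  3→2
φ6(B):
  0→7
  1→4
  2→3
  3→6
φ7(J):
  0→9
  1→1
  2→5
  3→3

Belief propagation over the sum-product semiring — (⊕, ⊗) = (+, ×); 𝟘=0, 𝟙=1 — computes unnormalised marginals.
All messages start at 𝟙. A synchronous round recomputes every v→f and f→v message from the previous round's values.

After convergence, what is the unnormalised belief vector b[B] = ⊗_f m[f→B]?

b[B] = [5589276, 4796280, 3670380, 26441856]

init: all messages = 𝟙 over 4 values
r1 m[φ0→Q] = [24, 23, 21, 23]
r1 m[φ0→H] = [23, 18, 25, 25]
r1 m[φ1→H] = [17, 20, 16, 19]
r1 m[φ1→J] = [19, 20, 21, 12]
r1 m[φ2→B] = [21, 19, 11, 10]
r1 m[φ2→J] = [6, 22, 13, 20]
r1 m[φ3→B] = [2, 3, 3, 9]
r1 m[φ4→B] = [3, 5, 6, 7]
r1 m[φ5→Q] = [3, 9, 3, 2]
r1 m[φ6→B] = [7, 4, 3, 6]
r1 m[φ7→J] = [9, 1, 5, 3]
r1 m[Q→φ0] = [1, 1, 1, 1]
r1 m[Q→φ5] = [1, 1, 1, 1]
r1 m[H→φ0] = [1, 1, 1, 1]
r1 m[H→φ1] = [1, 1, 1, 1]
r1 m[B→φ2] = [1, 1, 1, 1]
r1 m[B→φ3] = [1, 1, 1, 1]
r1 m[B→φ4] = [1, 1, 1, 1]
r1 m[B→φ6] = [1, 1, 1, 1]
r1 m[J→φ1] = [1, 1, 1, 1]
r1 m[J→φ2] = [1, 1, 1, 1]
r1 m[J→φ7] = [1, 1, 1, 1]
r2 m[φ0→Q] = [24, 23, 21, 23]
r2 m[φ0→H] = [23, 18, 25, 25]
r2 m[φ1→H] = [17, 20, 16, 19]
r2 m[φ1→J] = [19, 20, 21, 12]
r2 m[φ2→B] = [21, 19, 11, 10]
r2 m[φ2→J] = [6, 22, 13, 20]
r2 m[φ3→B] = [2, 3, 3, 9]
r2 m[φ4→B] = [3, 5, 6, 7]
r2 m[φ5→Q] = [3, 9, 3, 2]
r2 m[φ6→B] = [7, 4, 3, 6]
r2 m[φ7→J] = [9, 1, 5, 3]
r2 m[Q→φ0] = [3, 9, 3, 2]
r2 m[Q→φ5] = [24, 23, 21, 23]
r2 m[H→φ0] = [17, 20, 16, 19]
r2 m[H→φ1] = [23, 18, 25, 25]
r2 m[B→φ2] = [42, 60, 54, 378]
r2 m[B→φ3] = [441, 380, 198, 420]
r2 m[B→φ4] = [294, 228, 99, 540]
r2 m[B→φ6] = [126, 285, 198, 630]
r2 m[J→φ1] = [54, 22, 65, 60]
r2 m[J→φ2] = [171, 20, 105, 36]
r2 m[J→φ7] = [114, 440, 273, 240]
r3 m[φ0→Q] = [430, 407, 377, 412]
r3 m[φ0→H] = [108, 55, 101, 124]
r3 m[φ1→H] = [840, 847, 761, 1103]
r3 m[φ1→J] = [396, 436, 510, 284]
r3 m[φ2→B] = [1328, 813, 724, 686]
r3 m[φ2→J] = [630, 1482, 1614, 2670]
r3 m[φ3→B] = [2, 3, 3, 9]
r3 m[φ4→B] = [3, 5, 6, 7]
r3 m[φ5→Q] = [3, 9, 3, 2]
r3 m[φ6→B] = [7, 4, 3, 6]
r3 m[φ7→J] = [9, 1, 5, 3]
r3 m[Q→φ0] = [3, 9, 3, 2]
r3 m[Q→φ5] = [24, 23, 21, 23]
r3 m[H→φ0] = [17, 20, 16, 19]
r3 m[H→φ1] = [23, 18, 25, 25]
r3 m[B→φ2] = [42, 60, 54, 378]
r3 m[B→φ3] = [441, 380, 198, 420]
r3 m[B→φ4] = [294, 228, 99, 540]
r3 m[B→φ6] = [126, 285, 198, 630]
r3 m[J→φ1] = [54, 22, 65, 60]
r3 m[J→φ2] = [171, 20, 105, 36]
r3 m[J→φ7] = [114, 440, 273, 240]
r4 m[φ0→Q] = [430, 407, 377, 412]
r4 m[φ0→H] = [108, 55, 101, 124]
r4 m[φ1→H] = [840, 847, 761, 1103]
r4 m[φ1→J] = [396, 436, 510, 284]
r4 m[φ2→B] = [1328, 813, 724, 686]
r4 m[φ2→J] = [630, 1482, 1614, 2670]
r4 m[φ3→B] = [2, 3, 3, 9]
r4 m[φ4→B] = [3, 5, 6, 7]
r4 m[φ5→Q] = [3, 9, 3, 2]
r4 m[φ6→B] = [7, 4, 3, 6]
r4 m[φ7→J] = [9, 1, 5, 3]
r4 m[Q→φ0] = [3, 9, 3, 2]
r4 m[Q→φ5] = [430, 407, 377, 412]
r4 m[H→φ0] = [840, 847, 761, 1103]
r4 m[H→φ1] = [108, 55, 101, 124]
r4 m[B→φ2] = [42, 60, 54, 378]
r4 m[B→φ3] = [27888, 16260, 13032, 28812]
r4 m[B→φ4] = [18592, 9756, 6516, 37044]
r4 m[B→φ6] = [7968, 12195, 13032, 43218]
r4 m[J→φ1] = [5670, 1482, 8070, 8010]
r4 m[J→φ2] = [3564, 436, 2550, 852]
r4 m[J→φ7] = [249480, 646152, 823140, 758280]
r5 m[φ0→Q] = [21483, 21299, 18030, 20354]
r5 m[φ0→H] = [108, 55, 101, 124]
r5 m[φ1→H] = [91578, 86976, 87072, 137334]
r5 m[φ1→J] = [1584, 1726, 2310, 1288]
r5 m[φ2→B] = [30592, 18552, 16112, 15910]
r5 m[φ2→J] = [630, 1482, 1614, 2670]
r5 m[φ3→B] = [2, 3, 3, 9]
r5 m[φ4→B] = [3, 5, 6, 7]
r5 m[φ5→Q] = [3, 9, 3, 2]
r5 m[φ6→B] = [7, 4, 3, 6]
r5 m[φ7→J] = [9, 1, 5, 3]
r5 m[Q→φ0] = [3, 9, 3, 2]
r5 m[Q→φ5] = [430, 407, 377, 412]
r5 m[H→φ0] = [840, 847, 761, 1103]
r5 m[H→φ1] = [108, 55, 101, 124]
r5 m[B→φ2] = [42, 60, 54, 378]
r5 m[B→φ3] = [27888, 16260, 13032, 28812]
r5 m[B→φ4] = [18592, 9756, 6516, 37044]
r5 m[B→φ6] = [7968, 12195, 13032, 43218]
r5 m[J→φ1] = [5670, 1482, 8070, 8010]
r5 m[J→φ2] = [3564, 436, 2550, 852]
r5 m[J→φ7] = [249480, 646152, 823140, 758280]
r6 m[φ0→Q] = [21483, 21299, 18030, 20354]
r6 m[φ0→H] = [108, 55, 101, 124]
r6 m[φ1→H] = [91578, 86976, 87072, 137334]
r6 m[φ1→J] = [1584, 1726, 2310, 1288]
r6 m[φ2→B] = [30592, 18552, 16112, 15910]
r6 m[φ2→J] = [630, 1482, 1614, 2670]
r6 m[φ3→B] = [2, 3, 3, 9]
r6 m[φ4→B] = [3, 5, 6, 7]
r6 m[φ5→Q] = [3, 9, 3, 2]
r6 m[φ6→B] = [7, 4, 3, 6]
r6 m[φ7→J] = [9, 1, 5, 3]
r6 m[Q→φ0] = [3, 9, 3, 2]
r6 m[Q→φ5] = [21483, 21299, 18030, 20354]
r6 m[H→φ0] = [91578, 86976, 87072, 137334]
r6 m[H→φ1] = [108, 55, 101, 124]
r6 m[B→φ2] = [42, 60, 54, 378]
r6 m[B→φ3] = [642432, 371040, 290016, 668220]
r6 m[B→φ4] = [428288, 222624, 145008, 859140]
r6 m[B→φ6] = [183552, 278280, 290016, 1002330]
r6 m[J→φ1] = [5670, 1482, 8070, 8010]
r6 m[J→φ2] = [14256, 1726, 11550, 3864]
r6 m[J→φ7] = [997920, 2557932, 3728340, 3438960]
r7 m[φ0→Q] = [2463612, 2490966, 2033394, 2294040]
r7 m[φ0→H] = [108, 55, 101, 124]
r7 m[φ1→H] = [91578, 86976, 87072, 137334]
r7 m[φ1→J] = [1584, 1726, 2310, 1288]
r7 m[φ2→B] = [133078, 79938, 67970, 69952]
r7 m[φ2→J] = [630, 1482, 1614, 2670]
r7 m[φ3→B] = [2, 3, 3, 9]
r7 m[φ4→B] = [3, 5, 6, 7]
r7 m[φ5→Q] = [3, 9, 3, 2]
r7 m[φ6→B] = [7, 4, 3, 6]
r7 m[φ7→J] = [9, 1, 5, 3]
r7 m[Q→φ0] = [3, 9, 3, 2]
r7 m[Q→φ5] = [21483, 21299, 18030, 20354]
r7 m[H→φ0] = [91578, 86976, 87072, 137334]
r7 m[H→φ1] = [108, 55, 101, 124]
r7 m[B→φ2] = [42, 60, 54, 378]
r7 m[B→φ3] = [642432, 371040, 290016, 668220]
r7 m[B→φ4] = [428288, 222624, 145008, 859140]
r7 m[B→φ6] = [183552, 278280, 290016, 1002330]
r7 m[J→φ1] = [5670, 1482, 8070, 8010]
r7 m[J→φ2] = [14256, 1726, 11550, 3864]
r7 m[J→φ7] = [997920, 2557932, 3728340, 3438960]
r8 m[φ0→Q] = [2463612, 2490966, 2033394, 2294040]
r8 m[φ0→H] = [108, 55, 101, 124]
r8 m[φ1→H] = [91578, 86976, 87072, 137334]
r8 m[φ1→J] = [1584, 1726, 2310, 1288]
r8 m[φ2→B] = [133078, 79938, 67970, 69952]
r8 m[φ2→J] = [630, 1482, 1614, 2670]
r8 m[φ3→B] = [2, 3, 3, 9]
r8 m[φ4→B] = [3, 5, 6, 7]
r8 m[φ5→Q] = [3, 9, 3, 2]
r8 m[φ6→B] = [7, 4, 3, 6]
r8 m[φ7→J] = [9, 1, 5, 3]
r8 m[Q→φ0] = [3, 9, 3, 2]
r8 m[Q→φ5] = [2463612, 2490966, 2033394, 2294040]
r8 m[H→φ0] = [91578, 86976, 87072, 137334]
r8 m[H→φ1] = [108, 55, 101, 124]
r8 m[B→φ2] = [42, 60, 54, 378]
r8 m[B→φ3] = [2794638, 1598760, 1223460, 2937984]
r8 m[B→φ4] = [1863092, 959256, 611730, 3777408]
r8 m[B→φ6] = [798468, 1199070, 1223460, 4406976]
r8 m[J→φ1] = [5670, 1482, 8070, 8010]
r8 m[J→φ2] = [14256, 1726, 11550, 3864]
r8 m[J→φ7] = [997920, 2557932, 3728340, 3438960]
r9 m[φ0→Q] = [2463612, 2490966, 2033394, 2294040]
r9 m[φ0→H] = [108, 55, 101, 124]
r9 m[φ1→H] = [91578, 86976, 87072, 137334]
r9 m[φ1→J] = [1584, 1726, 2310, 1288]
r9 m[φ2→B] = [133078, 79938, 67970, 69952]
r9 m[φ2→J] = [630, 1482, 1614, 2670]
r9 m[φ3→B] = [2, 3, 3, 9]
r9 m[φ4→B] = [3, 5, 6, 7]
r9 m[φ5→Q] = [3, 9, 3, 2]
r9 m[φ6→B] = [7, 4, 3, 6]
r9 m[φ7→J] = [9, 1, 5, 3]
r9 m[Q→φ0] = [3, 9, 3, 2]
r9 m[Q→φ5] = [2463612, 2490966, 2033394, 2294040]
r9 m[H→φ0] = [91578, 86976, 87072, 137334]
r9 m[H→φ1] = [108, 55, 101, 124]
r9 m[B→φ2] = [42, 60, 54, 378]
r9 m[B→φ3] = [2794638, 1598760, 1223460, 2937984]
r9 m[B→φ4] = [1863092, 959256, 611730, 3777408]
r9 m[B→φ6] = [798468, 1199070, 1223460, 4406976]
r9 m[J→φ1] = [5670, 1482, 8070, 8010]
r9 m[J→φ2] = [14256, 1726, 11550, 3864]
r9 m[J→φ7] = [997920, 2557932, 3728340, 3438960]
fixed point reached at round 9
b[B] = ⊗ incoming = [5589276, 4796280, 3670380, 26441856]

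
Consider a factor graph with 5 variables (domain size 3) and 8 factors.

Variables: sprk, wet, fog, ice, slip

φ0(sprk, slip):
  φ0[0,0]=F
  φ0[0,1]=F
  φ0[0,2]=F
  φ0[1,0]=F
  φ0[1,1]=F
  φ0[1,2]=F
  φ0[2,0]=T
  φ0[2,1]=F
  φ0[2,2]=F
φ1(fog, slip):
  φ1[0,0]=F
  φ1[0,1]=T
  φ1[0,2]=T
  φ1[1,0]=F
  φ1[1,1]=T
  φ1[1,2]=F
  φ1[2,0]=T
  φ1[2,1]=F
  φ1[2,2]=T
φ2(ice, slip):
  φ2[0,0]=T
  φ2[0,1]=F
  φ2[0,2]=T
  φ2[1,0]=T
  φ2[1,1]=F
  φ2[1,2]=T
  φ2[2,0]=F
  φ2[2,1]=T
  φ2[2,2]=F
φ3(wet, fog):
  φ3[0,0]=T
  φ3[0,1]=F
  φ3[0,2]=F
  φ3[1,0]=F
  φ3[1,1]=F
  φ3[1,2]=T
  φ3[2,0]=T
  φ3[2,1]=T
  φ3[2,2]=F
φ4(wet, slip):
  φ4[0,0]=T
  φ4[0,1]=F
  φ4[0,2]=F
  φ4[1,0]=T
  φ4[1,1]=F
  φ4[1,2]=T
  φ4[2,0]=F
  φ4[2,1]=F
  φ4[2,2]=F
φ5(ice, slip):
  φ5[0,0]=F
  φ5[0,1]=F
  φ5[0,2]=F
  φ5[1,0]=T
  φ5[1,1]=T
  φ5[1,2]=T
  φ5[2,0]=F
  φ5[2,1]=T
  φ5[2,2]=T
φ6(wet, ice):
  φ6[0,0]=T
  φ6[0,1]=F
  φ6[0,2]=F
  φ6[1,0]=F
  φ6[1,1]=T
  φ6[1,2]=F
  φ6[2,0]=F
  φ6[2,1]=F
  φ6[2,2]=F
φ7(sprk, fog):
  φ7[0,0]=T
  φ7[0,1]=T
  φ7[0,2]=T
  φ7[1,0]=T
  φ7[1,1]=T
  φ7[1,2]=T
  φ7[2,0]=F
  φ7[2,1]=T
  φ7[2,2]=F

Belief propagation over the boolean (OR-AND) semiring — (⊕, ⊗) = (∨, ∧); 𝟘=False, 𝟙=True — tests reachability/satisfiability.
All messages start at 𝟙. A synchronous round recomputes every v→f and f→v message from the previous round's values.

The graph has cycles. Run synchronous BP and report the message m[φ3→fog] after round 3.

message @ round 3 = [T, F, T]

init: all messages = 𝟙 over 3 values
r1 m[φ0→sprk] = [F, F, T]
r1 m[φ0→slip] = [T, F, F]
r1 m[φ1→fog] = [T, T, T]
r1 m[φ1→slip] = [T, T, T]
r1 m[φ2→ice] = [T, T, T]
r1 m[φ2→slip] = [T, T, T]
r1 m[φ3→wet] = [T, T, T]
r1 m[φ3→fog] = [T, T, T]
r1 m[φ4→wet] = [T, T, F]
r1 m[φ4→slip] = [T, F, T]
r1 m[φ5→ice] = [F, T, T]
r1 m[φ5→slip] = [T, T, T]
r1 m[φ6→wet] = [T, T, F]
r1 m[φ6→ice] = [T, T, F]
r1 m[φ7→sprk] = [T, T, T]
r1 m[φ7→fog] = [T, T, T]
r1 m[sprk→φ0] = [T, T, T]
r1 m[sprk→φ7] = [T, T, T]
r1 m[wet→φ3] = [T, T, T]
r1 m[wet→φ4] = [T, T, T]
r1 m[wet→φ6] = [T, T, T]
r1 m[fog→φ1] = [T, T, T]
r1 m[fog→φ3] = [T, T, T]
r1 m[fog→φ7] = [T, T, T]
r1 m[ice→φ2] = [T, T, T]
r1 m[ice→φ5] = [T, T, T]
r1 m[ice→φ6] = [T, T, T]
r1 m[slip→φ0] = [T, T, T]
r1 m[slip→φ1] = [T, T, T]
r1 m[slip→φ2] = [T, T, T]
r1 m[slip→φ4] = [T, T, T]
r1 m[slip→φ5] = [T, T, T]
r2 m[φ0→sprk] = [F, F, T]
r2 m[φ0→slip] = [T, F, F]
r2 m[φ1→fog] = [T, T, T]
r2 m[φ1→slip] = [T, T, T]
r2 m[φ2→ice] = [T, T, T]
r2 m[φ2→slip] = [T, T, T]
r2 m[φ3→wet] = [T, T, T]
r2 m[φ3→fog] = [T, T, T]
r2 m[φ4→wet] = [T, T, F]
r2 m[φ4→slip] = [T, F, T]
r2 m[φ5→ice] = [F, T, T]
r2 m[φ5→slip] = [T, T, T]
r2 m[φ6→wet] = [T, T, F]
r2 m[φ6→ice] = [T, T, F]
r2 m[φ7→sprk] = [T, T, T]
r2 m[φ7→fog] = [T, T, T]
r2 m[sprk→φ0] = [T, T, T]
r2 m[sprk→φ7] = [F, F, T]
r2 m[wet→φ3] = [T, T, F]
r2 m[wet→φ4] = [T, T, F]
r2 m[wet→φ6] = [T, T, F]
r2 m[fog→φ1] = [T, T, T]
r2 m[fog→φ3] = [T, T, T]
r2 m[fog→φ7] = [T, T, T]
r2 m[ice→φ2] = [F, T, F]
r2 m[ice→φ5] = [T, T, F]
r2 m[ice→φ6] = [F, T, T]
r2 m[slip→φ0] = [T, F, T]
r2 m[slip→φ1] = [T, F, F]
r2 m[slip→φ2] = [T, F, F]
r2 m[slip→φ4] = [T, F, F]
r2 m[slip→φ5] = [T, F, F]
r3 m[φ0→sprk] = [F, F, T]
r3 m[φ0→slip] = [T, F, F]
r3 m[φ1→fog] = [F, F, T]
r3 m[φ1→slip] = [T, T, T]
r3 m[φ2→ice] = [T, T, F]
r3 m[φ2→slip] = [T, F, T]
r3 m[φ3→wet] = [T, T, T]
r3 m[φ3→fog] = [T, F, T]
r3 m[φ4→wet] = [T, T, F]
r3 m[φ4→slip] = [T, F, T]
r3 m[φ5→ice] = [F, T, F]
r3 m[φ5→slip] = [T, T, T]
r3 m[φ6→wet] = [F, T, F]
r3 m[φ6→ice] = [T, T, F]
r3 m[φ7→sprk] = [T, T, T]
r3 m[φ7→fog] = [F, T, F]
r3 m[sprk→φ0] = [T, T, T]
r3 m[sprk→φ7] = [F, F, T]
r3 m[wet→φ3] = [T, T, F]
r3 m[wet→φ4] = [T, T, F]
r3 m[wet→φ6] = [T, T, F]
r3 m[fog→φ1] = [T, T, T]
r3 m[fog→φ3] = [T, T, T]
r3 m[fog→φ7] = [T, T, T]
r3 m[ice→φ2] = [F, T, F]
r3 m[ice→φ5] = [T, T, F]
r3 m[ice→φ6] = [F, T, T]
r3 m[slip→φ0] = [T, F, T]
r3 m[slip→φ1] = [T, F, F]
r3 m[slip→φ2] = [T, F, F]
r3 m[slip→φ4] = [T, F, F]
r3 m[slip→φ5] = [T, F, F]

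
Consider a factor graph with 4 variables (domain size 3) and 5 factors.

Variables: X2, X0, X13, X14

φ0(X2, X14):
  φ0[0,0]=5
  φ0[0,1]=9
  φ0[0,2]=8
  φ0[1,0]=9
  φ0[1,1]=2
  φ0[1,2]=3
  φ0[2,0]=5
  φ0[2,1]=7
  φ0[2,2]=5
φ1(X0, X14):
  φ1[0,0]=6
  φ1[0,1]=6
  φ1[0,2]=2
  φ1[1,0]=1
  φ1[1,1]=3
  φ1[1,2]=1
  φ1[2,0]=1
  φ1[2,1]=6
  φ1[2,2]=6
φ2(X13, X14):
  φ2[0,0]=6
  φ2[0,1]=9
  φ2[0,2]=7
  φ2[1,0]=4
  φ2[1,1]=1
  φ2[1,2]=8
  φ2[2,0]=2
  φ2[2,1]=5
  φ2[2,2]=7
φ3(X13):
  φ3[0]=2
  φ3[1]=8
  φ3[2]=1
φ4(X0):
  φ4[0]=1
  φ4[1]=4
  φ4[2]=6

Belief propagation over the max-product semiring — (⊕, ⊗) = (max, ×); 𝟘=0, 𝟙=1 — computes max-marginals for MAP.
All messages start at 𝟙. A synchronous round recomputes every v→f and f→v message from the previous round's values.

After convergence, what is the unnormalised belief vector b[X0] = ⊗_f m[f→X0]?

b[X0] = [1728, 2048, 18432]

init: all messages = 𝟙 over 3 values
r1 m[φ0→X2] = [9, 9, 7]
r1 m[φ0→X14] = [9, 9, 8]
r1 m[φ1→X0] = [6, 3, 6]
r1 m[φ1→X14] = [6, 6, 6]
r1 m[φ2→X13] = [9, 8, 7]
r1 m[φ2→X14] = [6, 9, 8]
r1 m[φ3→X13] = [2, 8, 1]
r1 m[φ4→X0] = [1, 4, 6]
r1 m[X2→φ0] = [1, 1, 1]
r1 m[X0→φ1] = [1, 1, 1]
r1 m[X0→φ4] = [1, 1, 1]
r1 m[X13→φ2] = [1, 1, 1]
r1 m[X13→φ3] = [1, 1, 1]
r1 m[X14→φ0] = [1, 1, 1]
r1 m[X14→φ1] = [1, 1, 1]
r1 m[X14→φ2] = [1, 1, 1]
r2 m[φ0→X2] = [9, 9, 7]
r2 m[φ0→X14] = [9, 9, 8]
r2 m[φ1→X0] = [6, 3, 6]
r2 m[φ1→X14] = [6, 6, 6]
r2 m[φ2→X13] = [9, 8, 7]
r2 m[φ2→X14] = [6, 9, 8]
r2 m[φ3→X13] = [2, 8, 1]
r2 m[φ4→X0] = [1, 4, 6]
r2 m[X2→φ0] = [1, 1, 1]
r2 m[X0→φ1] = [1, 4, 6]
r2 m[X0→φ4] = [6, 3, 6]
r2 m[X13→φ2] = [2, 8, 1]
r2 m[X13→φ3] = [9, 8, 7]
r2 m[X14→φ0] = [36, 54, 48]
r2 m[X14→φ1] = [54, 81, 64]
r2 m[X14→φ2] = [54, 54, 48]
r3 m[φ0→X2] = [486, 324, 378]
r3 m[φ0→X14] = [9, 9, 8]
r3 m[φ1→X0] = [486, 243, 486]
r3 m[φ1→X14] = [6, 36, 36]
r3 m[φ2→X13] = [486, 384, 336]
r3 m[φ2→X14] = [32, 18, 64]
r3 m[φ3→X13] = [2, 8, 1]
r3 m[φ4→X0] = [1, 4, 6]
r3 m[X2→φ0] = [1, 1, 1]
r3 m[X0→φ1] = [1, 4, 6]
r3 m[X0→φ4] = [6, 3, 6]
r3 m[X13→φ2] = [2, 8, 1]
r3 m[X13→φ3] = [9, 8, 7]
r3 m[X14→φ0] = [36, 54, 48]
r3 m[X14→φ1] = [54, 81, 64]
r3 m[X14→φ2] = [54, 54, 48]
r4 m[φ0→X2] = [486, 324, 378]
r4 m[φ0→X14] = [9, 9, 8]
r4 m[φ1→X0] = [486, 243, 486]
r4 m[φ1→X14] = [6, 36, 36]
r4 m[φ2→X13] = [486, 384, 336]
r4 m[φ2→X14] = [32, 18, 64]
r4 m[φ3→X13] = [2, 8, 1]
r4 m[φ4→X0] = [1, 4, 6]
r4 m[X2→φ0] = [1, 1, 1]
r4 m[X0→φ1] = [1, 4, 6]
r4 m[X0→φ4] = [486, 243, 486]
r4 m[X13→φ2] = [2, 8, 1]
r4 m[X13→φ3] = [486, 384, 336]
r4 m[X14→φ0] = [192, 648, 2304]
r4 m[X14→φ1] = [288, 162, 512]
r4 m[X14→φ2] = [54, 324, 288]
r5 m[φ0→X2] = [18432, 6912, 11520]
r5 m[φ0→X14] = [9, 9, 8]
r5 m[φ1→X0] = [1728, 512, 3072]
r5 m[φ1→X14] = [6, 36, 36]
r5 m[φ2→X13] = [2916, 2304, 2016]
r5 m[φ2→X14] = [32, 18, 64]
r5 m[φ3→X13] = [2, 8, 1]
r5 m[φ4→X0] = [1, 4, 6]
r5 m[X2→φ0] = [1, 1, 1]
r5 m[X0→φ1] = [1, 4, 6]
r5 m[X0→φ4] = [486, 243, 486]
r5 m[X13→φ2] = [2, 8, 1]
r5 m[X13→φ3] = [486, 384, 336]
r5 m[X14→φ0] = [192, 648, 2304]
r5 m[X14→φ1] = [288, 162, 512]
r5 m[X14→φ2] = [54, 324, 288]
r6 m[φ0→X2] = [18432, 6912, 11520]
r6 m[φ0→X14] = [9, 9, 8]
r6 m[φ1→X0] = [1728, 512, 3072]
r6 m[φ1→X14] = [6, 36, 36]
r6 m[φ2→X13] = [2916, 2304, 2016]
r6 m[φ2→X14] = [32, 18, 64]
r6 m[φ3→X13] = [2, 8, 1]
r6 m[φ4→X0] = [1, 4, 6]
r6 m[X2→φ0] = [1, 1, 1]
r6 m[X0→φ1] = [1, 4, 6]
r6 m[X0→φ4] = [1728, 512, 3072]
r6 m[X13→φ2] = [2, 8, 1]
r6 m[X13→φ3] = [2916, 2304, 2016]
r6 m[X14→φ0] = [192, 648, 2304]
r6 m[X14→φ1] = [288, 162, 512]
r6 m[X14→φ2] = [54, 324, 288]
r7 m[φ0→X2] = [18432, 6912, 11520]
r7 m[φ0→X14] = [9, 9, 8]
r7 m[φ1→X0] = [1728, 512, 3072]
r7 m[φ1→X14] = [6, 36, 36]
r7 m[φ2→X13] = [2916, 2304, 2016]
r7 m[φ2→X14] = [32, 18, 64]
r7 m[φ3→X13] = [2, 8, 1]
r7 m[φ4→X0] = [1, 4, 6]
r7 m[X2→φ0] = [1, 1, 1]
r7 m[X0→φ1] = [1, 4, 6]
r7 m[X0→φ4] = [1728, 512, 3072]
r7 m[X13→φ2] = [2, 8, 1]
r7 m[X13→φ3] = [2916, 2304, 2016]
r7 m[X14→φ0] = [192, 648, 2304]
r7 m[X14→φ1] = [288, 162, 512]
r7 m[X14→φ2] = [54, 324, 288]
fixed point reached at round 7
b[X0] = ⊗ incoming = [1728, 2048, 18432]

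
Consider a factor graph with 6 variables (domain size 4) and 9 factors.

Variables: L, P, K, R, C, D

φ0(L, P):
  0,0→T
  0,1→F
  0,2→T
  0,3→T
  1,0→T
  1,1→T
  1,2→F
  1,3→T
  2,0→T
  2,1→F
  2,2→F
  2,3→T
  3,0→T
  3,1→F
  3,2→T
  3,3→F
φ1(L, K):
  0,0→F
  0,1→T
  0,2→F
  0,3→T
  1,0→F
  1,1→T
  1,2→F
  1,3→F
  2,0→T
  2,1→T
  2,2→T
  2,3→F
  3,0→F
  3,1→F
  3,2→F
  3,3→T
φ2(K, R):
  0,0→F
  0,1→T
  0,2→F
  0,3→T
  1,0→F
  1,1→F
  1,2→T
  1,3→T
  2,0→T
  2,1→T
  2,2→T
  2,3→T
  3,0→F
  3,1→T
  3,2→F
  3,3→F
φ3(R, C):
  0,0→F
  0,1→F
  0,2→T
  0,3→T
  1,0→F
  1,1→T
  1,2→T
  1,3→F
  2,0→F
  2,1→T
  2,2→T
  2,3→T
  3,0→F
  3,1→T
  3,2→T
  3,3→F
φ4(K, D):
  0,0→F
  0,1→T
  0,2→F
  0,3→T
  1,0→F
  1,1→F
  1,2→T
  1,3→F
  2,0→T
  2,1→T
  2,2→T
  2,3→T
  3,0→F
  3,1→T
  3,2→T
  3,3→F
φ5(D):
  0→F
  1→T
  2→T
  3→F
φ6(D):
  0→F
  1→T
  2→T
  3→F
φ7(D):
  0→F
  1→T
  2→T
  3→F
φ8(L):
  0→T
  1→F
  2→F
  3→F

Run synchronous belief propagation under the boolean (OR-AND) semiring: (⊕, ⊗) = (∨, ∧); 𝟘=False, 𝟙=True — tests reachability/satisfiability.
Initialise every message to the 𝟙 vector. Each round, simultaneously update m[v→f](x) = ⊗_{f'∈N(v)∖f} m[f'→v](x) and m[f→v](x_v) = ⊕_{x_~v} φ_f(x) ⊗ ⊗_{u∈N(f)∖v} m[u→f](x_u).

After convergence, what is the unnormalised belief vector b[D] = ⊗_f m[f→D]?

init: all messages = 𝟙 over 4 values
r1 m[φ0→L] = [T, T, T, T]
r1 m[φ0→P] = [T, T, T, T]
r1 m[φ1→L] = [T, T, T, T]
r1 m[φ1→K] = [T, T, T, T]
r1 m[φ2→K] = [T, T, T, T]
r1 m[φ2→R] = [T, T, T, T]
r1 m[φ3→R] = [T, T, T, T]
r1 m[φ3→C] = [F, T, T, T]
r1 m[φ4→K] = [T, T, T, T]
r1 m[φ4→D] = [T, T, T, T]
r1 m[φ5→D] = [F, T, T, F]
r1 m[φ6→D] = [F, T, T, F]
r1 m[φ7→D] = [F, T, T, F]
r1 m[φ8→L] = [T, F, F, F]
r1 m[L→φ0] = [T, T, T, T]
r1 m[L→φ1] = [T, T, T, T]
r1 m[L→φ8] = [T, T, T, T]
r1 m[P→φ0] = [T, T, T, T]
r1 m[K→φ1] = [T, T, T, T]
r1 m[K→φ2] = [T, T, T, T]
r1 m[K→φ4] = [T, T, T, T]
r1 m[R→φ2] = [T, T, T, T]
r1 m[R→φ3] = [T, T, T, T]
r1 m[C→φ3] = [T, T, T, T]
r1 m[D→φ4] = [T, T, T, T]
r1 m[D→φ5] = [T, T, T, T]
r1 m[D→φ6] = [T, T, T, T]
r1 m[D→φ7] = [T, T, T, T]
r2 m[φ0→L] = [T, T, T, T]
r2 m[φ0→P] = [T, T, T, T]
r2 m[φ1→L] = [T, T, T, T]
r2 m[φ1→K] = [T, T, T, T]
r2 m[φ2→K] = [T, T, T, T]
r2 m[φ2→R] = [T, T, T, T]
r2 m[φ3→R] = [T, T, T, T]
r2 m[φ3→C] = [F, T, T, T]
r2 m[φ4→K] = [T, T, T, T]
r2 m[φ4→D] = [T, T, T, T]
r2 m[φ5→D] = [F, T, T, F]
r2 m[φ6→D] = [F, T, T, F]
r2 m[φ7→D] = [F, T, T, F]
r2 m[φ8→L] = [T, F, F, F]
r2 m[L→φ0] = [T, F, F, F]
r2 m[L→φ1] = [T, F, F, F]
r2 m[L→φ8] = [T, T, T, T]
r2 m[P→φ0] = [T, T, T, T]
r2 m[K→φ1] = [T, T, T, T]
r2 m[K→φ2] = [T, T, T, T]
r2 m[K→φ4] = [T, T, T, T]
r2 m[R→φ2] = [T, T, T, T]
r2 m[R→φ3] = [T, T, T, T]
r2 m[C→φ3] = [T, T, T, T]
r2 m[D→φ4] = [F, T, T, F]
r2 m[D→φ5] = [F, T, T, F]
r2 m[D→φ6] = [F, T, T, F]
r2 m[D→φ7] = [F, T, T, F]
r3 m[φ0→L] = [T, T, T, T]
r3 m[φ0→P] = [T, F, T, T]
r3 m[φ1→L] = [T, T, T, T]
r3 m[φ1→K] = [F, T, F, T]
r3 m[φ2→K] = [T, T, T, T]
r3 m[φ2→R] = [T, T, T, T]
r3 m[φ3→R] = [T, T, T, T]
r3 m[φ3→C] = [F, T, T, T]
r3 m[φ4→K] = [T, T, T, T]
r3 m[φ4→D] = [T, T, T, T]
r3 m[φ5→D] = [F, T, T, F]
r3 m[φ6→D] = [F, T, T, F]
r3 m[φ7→D] = [F, T, T, F]
r3 m[φ8→L] = [T, F, F, F]
r3 m[L→φ0] = [T, F, F, F]
r3 m[L→φ1] = [T, F, F, F]
r3 m[L→φ8] = [T, T, T, T]
r3 m[P→φ0] = [T, T, T, T]
r3 m[K→φ1] = [T, T, T, T]
r3 m[K→φ2] = [T, T, T, T]
r3 m[K→φ4] = [T, T, T, T]
r3 m[R→φ2] = [T, T, T, T]
r3 m[R→φ3] = [T, T, T, T]
r3 m[C→φ3] = [T, T, T, T]
r3 m[D→φ4] = [F, T, T, F]
r3 m[D→φ5] = [F, T, T, F]
r3 m[D→φ6] = [F, T, T, F]
r3 m[D→φ7] = [F, T, T, F]
r4 m[φ0→L] = [T, T, T, T]
r4 m[φ0→P] = [T, F, T, T]
r4 m[φ1→L] = [T, T, T, T]
r4 m[φ1→K] = [F, T, F, T]
r4 m[φ2→K] = [T, T, T, T]
r4 m[φ2→R] = [T, T, T, T]
r4 m[φ3→R] = [T, T, T, T]
r4 m[φ3→C] = [F, T, T, T]
r4 m[φ4→K] = [T, T, T, T]
r4 m[φ4→D] = [T, T, T, T]
r4 m[φ5→D] = [F, T, T, F]
r4 m[φ6→D] = [F, T, T, F]
r4 m[φ7→D] = [F, T, T, F]
r4 m[φ8→L] = [T, F, F, F]
r4 m[L→φ0] = [T, F, F, F]
r4 m[L→φ1] = [T, F, F, F]
r4 m[L→φ8] = [T, T, T, T]
r4 m[P→φ0] = [T, T, T, T]
r4 m[K→φ1] = [T, T, T, T]
r4 m[K→φ2] = [F, T, F, T]
r4 m[K→φ4] = [F, T, F, T]
r4 m[R→φ2] = [T, T, T, T]
r4 m[R→φ3] = [T, T, T, T]
r4 m[C→φ3] = [T, T, T, T]
r4 m[D→φ4] = [F, T, T, F]
r4 m[D→φ5] = [F, T, T, F]
r4 m[D→φ6] = [F, T, T, F]
r4 m[D→φ7] = [F, T, T, F]
r5 m[φ0→L] = [T, T, T, T]
r5 m[φ0→P] = [T, F, T, T]
r5 m[φ1→L] = [T, T, T, T]
r5 m[φ1→K] = [F, T, F, T]
r5 m[φ2→K] = [T, T, T, T]
r5 m[φ2→R] = [F, T, T, T]
r5 m[φ3→R] = [T, T, T, T]
r5 m[φ3→C] = [F, T, T, T]
r5 m[φ4→K] = [T, T, T, T]
r5 m[φ4→D] = [F, T, T, F]
r5 m[φ5→D] = [F, T, T, F]
r5 m[φ6→D] = [F, T, T, F]
r5 m[φ7→D] = [F, T, T, F]
r5 m[φ8→L] = [T, F, F, F]
r5 m[L→φ0] = [T, F, F, F]
r5 m[L→φ1] = [T, F, F, F]
r5 m[L→φ8] = [T, T, T, T]
r5 m[P→φ0] = [T, T, T, T]
r5 m[K→φ1] = [T, T, T, T]
r5 m[K→φ2] = [F, T, F, T]
r5 m[K→φ4] = [F, T, F, T]
r5 m[R→φ2] = [T, T, T, T]
r5 m[R→φ3] = [T, T, T, T]
r5 m[C→φ3] = [T, T, T, T]
r5 m[D→φ4] = [F, T, T, F]
r5 m[D→φ5] = [F, T, T, F]
r5 m[D→φ6] = [F, T, T, F]
r5 m[D→φ7] = [F, T, T, F]
r6 m[φ0→L] = [T, T, T, T]
r6 m[φ0→P] = [T, F, T, T]
r6 m[φ1→L] = [T, T, T, T]
r6 m[φ1→K] = [F, T, F, T]
r6 m[φ2→K] = [T, T, T, T]
r6 m[φ2→R] = [F, T, T, T]
r6 m[φ3→R] = [T, T, T, T]
r6 m[φ3→C] = [F, T, T, T]
r6 m[φ4→K] = [T, T, T, T]
r6 m[φ4→D] = [F, T, T, F]
r6 m[φ5→D] = [F, T, T, F]
r6 m[φ6→D] = [F, T, T, F]
r6 m[φ7→D] = [F, T, T, F]
r6 m[φ8→L] = [T, F, F, F]
r6 m[L→φ0] = [T, F, F, F]
r6 m[L→φ1] = [T, F, F, F]
r6 m[L→φ8] = [T, T, T, T]
r6 m[P→φ0] = [T, T, T, T]
r6 m[K→φ1] = [T, T, T, T]
r6 m[K→φ2] = [F, T, F, T]
r6 m[K→φ4] = [F, T, F, T]
r6 m[R→φ2] = [T, T, T, T]
r6 m[R→φ3] = [F, T, T, T]
r6 m[C→φ3] = [T, T, T, T]
r6 m[D→φ4] = [F, T, T, F]
r6 m[D→φ5] = [F, T, T, F]
r6 m[D→φ6] = [F, T, T, F]
r6 m[D→φ7] = [F, T, T, F]
r7 m[φ0→L] = [T, T, T, T]
r7 m[φ0→P] = [T, F, T, T]
r7 m[φ1→L] = [T, T, T, T]
r7 m[φ1→K] = [F, T, F, T]
r7 m[φ2→K] = [T, T, T, T]
r7 m[φ2→R] = [F, T, T, T]
r7 m[φ3→R] = [T, T, T, T]
r7 m[φ3→C] = [F, T, T, T]
r7 m[φ4→K] = [T, T, T, T]
r7 m[φ4→D] = [F, T, T, F]
r7 m[φ5→D] = [F, T, T, F]
r7 m[φ6→D] = [F, T, T, F]
r7 m[φ7→D] = [F, T, T, F]
r7 m[φ8→L] = [T, F, F, F]
r7 m[L→φ0] = [T, F, F, F]
r7 m[L→φ1] = [T, F, F, F]
r7 m[L→φ8] = [T, T, T, T]
r7 m[P→φ0] = [T, T, T, T]
r7 m[K→φ1] = [T, T, T, T]
r7 m[K→φ2] = [F, T, F, T]
r7 m[K→φ4] = [F, T, F, T]
r7 m[R→φ2] = [T, T, T, T]
r7 m[R→φ3] = [F, T, T, T]
r7 m[C→φ3] = [T, T, T, T]
r7 m[D→φ4] = [F, T, T, F]
r7 m[D→φ5] = [F, T, T, F]
r7 m[D→φ6] = [F, T, T, F]
r7 m[D→φ7] = [F, T, T, F]
fixed point reached at round 7
b[D] = ⊗ incoming = [F, T, T, F]

b[D] = [F, T, T, F]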